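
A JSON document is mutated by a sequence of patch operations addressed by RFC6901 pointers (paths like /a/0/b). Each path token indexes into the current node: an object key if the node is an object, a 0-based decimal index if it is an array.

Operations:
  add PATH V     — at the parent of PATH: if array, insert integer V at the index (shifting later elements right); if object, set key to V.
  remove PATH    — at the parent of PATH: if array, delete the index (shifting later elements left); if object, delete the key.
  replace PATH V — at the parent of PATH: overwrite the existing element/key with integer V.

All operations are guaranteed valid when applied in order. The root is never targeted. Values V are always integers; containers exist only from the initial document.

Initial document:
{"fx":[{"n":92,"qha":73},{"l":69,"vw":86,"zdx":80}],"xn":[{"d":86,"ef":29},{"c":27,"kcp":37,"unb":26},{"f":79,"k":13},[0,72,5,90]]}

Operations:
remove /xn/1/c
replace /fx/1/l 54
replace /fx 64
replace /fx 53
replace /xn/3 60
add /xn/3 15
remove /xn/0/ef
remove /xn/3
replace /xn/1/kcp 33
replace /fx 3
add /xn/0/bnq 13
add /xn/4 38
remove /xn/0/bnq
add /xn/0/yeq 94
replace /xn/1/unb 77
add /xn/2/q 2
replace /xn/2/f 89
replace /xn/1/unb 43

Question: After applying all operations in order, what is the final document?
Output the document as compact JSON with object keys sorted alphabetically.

After op 1 (remove /xn/1/c): {"fx":[{"n":92,"qha":73},{"l":69,"vw":86,"zdx":80}],"xn":[{"d":86,"ef":29},{"kcp":37,"unb":26},{"f":79,"k":13},[0,72,5,90]]}
After op 2 (replace /fx/1/l 54): {"fx":[{"n":92,"qha":73},{"l":54,"vw":86,"zdx":80}],"xn":[{"d":86,"ef":29},{"kcp":37,"unb":26},{"f":79,"k":13},[0,72,5,90]]}
After op 3 (replace /fx 64): {"fx":64,"xn":[{"d":86,"ef":29},{"kcp":37,"unb":26},{"f":79,"k":13},[0,72,5,90]]}
After op 4 (replace /fx 53): {"fx":53,"xn":[{"d":86,"ef":29},{"kcp":37,"unb":26},{"f":79,"k":13},[0,72,5,90]]}
After op 5 (replace /xn/3 60): {"fx":53,"xn":[{"d":86,"ef":29},{"kcp":37,"unb":26},{"f":79,"k":13},60]}
After op 6 (add /xn/3 15): {"fx":53,"xn":[{"d":86,"ef":29},{"kcp":37,"unb":26},{"f":79,"k":13},15,60]}
After op 7 (remove /xn/0/ef): {"fx":53,"xn":[{"d":86},{"kcp":37,"unb":26},{"f":79,"k":13},15,60]}
After op 8 (remove /xn/3): {"fx":53,"xn":[{"d":86},{"kcp":37,"unb":26},{"f":79,"k":13},60]}
After op 9 (replace /xn/1/kcp 33): {"fx":53,"xn":[{"d":86},{"kcp":33,"unb":26},{"f":79,"k":13},60]}
After op 10 (replace /fx 3): {"fx":3,"xn":[{"d":86},{"kcp":33,"unb":26},{"f":79,"k":13},60]}
After op 11 (add /xn/0/bnq 13): {"fx":3,"xn":[{"bnq":13,"d":86},{"kcp":33,"unb":26},{"f":79,"k":13},60]}
After op 12 (add /xn/4 38): {"fx":3,"xn":[{"bnq":13,"d":86},{"kcp":33,"unb":26},{"f":79,"k":13},60,38]}
After op 13 (remove /xn/0/bnq): {"fx":3,"xn":[{"d":86},{"kcp":33,"unb":26},{"f":79,"k":13},60,38]}
After op 14 (add /xn/0/yeq 94): {"fx":3,"xn":[{"d":86,"yeq":94},{"kcp":33,"unb":26},{"f":79,"k":13},60,38]}
After op 15 (replace /xn/1/unb 77): {"fx":3,"xn":[{"d":86,"yeq":94},{"kcp":33,"unb":77},{"f":79,"k":13},60,38]}
After op 16 (add /xn/2/q 2): {"fx":3,"xn":[{"d":86,"yeq":94},{"kcp":33,"unb":77},{"f":79,"k":13,"q":2},60,38]}
After op 17 (replace /xn/2/f 89): {"fx":3,"xn":[{"d":86,"yeq":94},{"kcp":33,"unb":77},{"f":89,"k":13,"q":2},60,38]}
After op 18 (replace /xn/1/unb 43): {"fx":3,"xn":[{"d":86,"yeq":94},{"kcp":33,"unb":43},{"f":89,"k":13,"q":2},60,38]}

Answer: {"fx":3,"xn":[{"d":86,"yeq":94},{"kcp":33,"unb":43},{"f":89,"k":13,"q":2},60,38]}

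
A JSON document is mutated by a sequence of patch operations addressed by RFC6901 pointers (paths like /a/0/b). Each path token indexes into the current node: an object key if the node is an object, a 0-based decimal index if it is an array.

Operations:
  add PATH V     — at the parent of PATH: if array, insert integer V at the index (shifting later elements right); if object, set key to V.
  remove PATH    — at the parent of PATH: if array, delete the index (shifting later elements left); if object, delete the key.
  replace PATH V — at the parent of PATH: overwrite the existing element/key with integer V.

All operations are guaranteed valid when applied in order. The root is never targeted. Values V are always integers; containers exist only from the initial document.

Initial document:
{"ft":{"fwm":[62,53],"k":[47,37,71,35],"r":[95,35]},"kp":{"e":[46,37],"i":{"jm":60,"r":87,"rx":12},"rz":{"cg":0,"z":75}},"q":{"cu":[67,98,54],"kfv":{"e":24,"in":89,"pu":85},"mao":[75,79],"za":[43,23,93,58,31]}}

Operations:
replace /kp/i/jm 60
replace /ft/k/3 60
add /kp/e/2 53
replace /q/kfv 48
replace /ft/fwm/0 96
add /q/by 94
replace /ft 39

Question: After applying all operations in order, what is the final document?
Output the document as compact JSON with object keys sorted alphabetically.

After op 1 (replace /kp/i/jm 60): {"ft":{"fwm":[62,53],"k":[47,37,71,35],"r":[95,35]},"kp":{"e":[46,37],"i":{"jm":60,"r":87,"rx":12},"rz":{"cg":0,"z":75}},"q":{"cu":[67,98,54],"kfv":{"e":24,"in":89,"pu":85},"mao":[75,79],"za":[43,23,93,58,31]}}
After op 2 (replace /ft/k/3 60): {"ft":{"fwm":[62,53],"k":[47,37,71,60],"r":[95,35]},"kp":{"e":[46,37],"i":{"jm":60,"r":87,"rx":12},"rz":{"cg":0,"z":75}},"q":{"cu":[67,98,54],"kfv":{"e":24,"in":89,"pu":85},"mao":[75,79],"za":[43,23,93,58,31]}}
After op 3 (add /kp/e/2 53): {"ft":{"fwm":[62,53],"k":[47,37,71,60],"r":[95,35]},"kp":{"e":[46,37,53],"i":{"jm":60,"r":87,"rx":12},"rz":{"cg":0,"z":75}},"q":{"cu":[67,98,54],"kfv":{"e":24,"in":89,"pu":85},"mao":[75,79],"za":[43,23,93,58,31]}}
After op 4 (replace /q/kfv 48): {"ft":{"fwm":[62,53],"k":[47,37,71,60],"r":[95,35]},"kp":{"e":[46,37,53],"i":{"jm":60,"r":87,"rx":12},"rz":{"cg":0,"z":75}},"q":{"cu":[67,98,54],"kfv":48,"mao":[75,79],"za":[43,23,93,58,31]}}
After op 5 (replace /ft/fwm/0 96): {"ft":{"fwm":[96,53],"k":[47,37,71,60],"r":[95,35]},"kp":{"e":[46,37,53],"i":{"jm":60,"r":87,"rx":12},"rz":{"cg":0,"z":75}},"q":{"cu":[67,98,54],"kfv":48,"mao":[75,79],"za":[43,23,93,58,31]}}
After op 6 (add /q/by 94): {"ft":{"fwm":[96,53],"k":[47,37,71,60],"r":[95,35]},"kp":{"e":[46,37,53],"i":{"jm":60,"r":87,"rx":12},"rz":{"cg":0,"z":75}},"q":{"by":94,"cu":[67,98,54],"kfv":48,"mao":[75,79],"za":[43,23,93,58,31]}}
After op 7 (replace /ft 39): {"ft":39,"kp":{"e":[46,37,53],"i":{"jm":60,"r":87,"rx":12},"rz":{"cg":0,"z":75}},"q":{"by":94,"cu":[67,98,54],"kfv":48,"mao":[75,79],"za":[43,23,93,58,31]}}

Answer: {"ft":39,"kp":{"e":[46,37,53],"i":{"jm":60,"r":87,"rx":12},"rz":{"cg":0,"z":75}},"q":{"by":94,"cu":[67,98,54],"kfv":48,"mao":[75,79],"za":[43,23,93,58,31]}}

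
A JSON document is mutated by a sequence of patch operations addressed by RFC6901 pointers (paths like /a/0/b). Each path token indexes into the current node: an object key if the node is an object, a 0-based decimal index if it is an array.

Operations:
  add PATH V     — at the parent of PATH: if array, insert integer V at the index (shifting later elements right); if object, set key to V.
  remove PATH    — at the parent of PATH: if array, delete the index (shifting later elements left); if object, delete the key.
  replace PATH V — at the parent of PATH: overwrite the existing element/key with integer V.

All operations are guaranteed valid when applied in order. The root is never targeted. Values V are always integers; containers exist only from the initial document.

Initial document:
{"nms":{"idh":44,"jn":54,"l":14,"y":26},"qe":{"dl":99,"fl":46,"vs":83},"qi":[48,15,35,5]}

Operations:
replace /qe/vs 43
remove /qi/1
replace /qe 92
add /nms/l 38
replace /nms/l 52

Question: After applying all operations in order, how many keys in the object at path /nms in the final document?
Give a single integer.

After op 1 (replace /qe/vs 43): {"nms":{"idh":44,"jn":54,"l":14,"y":26},"qe":{"dl":99,"fl":46,"vs":43},"qi":[48,15,35,5]}
After op 2 (remove /qi/1): {"nms":{"idh":44,"jn":54,"l":14,"y":26},"qe":{"dl":99,"fl":46,"vs":43},"qi":[48,35,5]}
After op 3 (replace /qe 92): {"nms":{"idh":44,"jn":54,"l":14,"y":26},"qe":92,"qi":[48,35,5]}
After op 4 (add /nms/l 38): {"nms":{"idh":44,"jn":54,"l":38,"y":26},"qe":92,"qi":[48,35,5]}
After op 5 (replace /nms/l 52): {"nms":{"idh":44,"jn":54,"l":52,"y":26},"qe":92,"qi":[48,35,5]}
Size at path /nms: 4

Answer: 4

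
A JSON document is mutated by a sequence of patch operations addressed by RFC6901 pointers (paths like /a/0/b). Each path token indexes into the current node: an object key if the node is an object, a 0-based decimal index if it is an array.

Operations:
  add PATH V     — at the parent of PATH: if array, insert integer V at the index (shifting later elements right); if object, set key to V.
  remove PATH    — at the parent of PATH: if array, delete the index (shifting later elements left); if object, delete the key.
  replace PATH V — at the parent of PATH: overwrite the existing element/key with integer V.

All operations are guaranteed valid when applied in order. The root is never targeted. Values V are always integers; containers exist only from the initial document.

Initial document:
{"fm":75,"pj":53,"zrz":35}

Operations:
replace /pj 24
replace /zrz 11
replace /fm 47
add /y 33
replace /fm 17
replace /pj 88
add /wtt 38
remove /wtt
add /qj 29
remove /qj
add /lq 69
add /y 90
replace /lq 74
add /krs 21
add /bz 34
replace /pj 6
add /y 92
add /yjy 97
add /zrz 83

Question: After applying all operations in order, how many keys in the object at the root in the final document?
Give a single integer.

After op 1 (replace /pj 24): {"fm":75,"pj":24,"zrz":35}
After op 2 (replace /zrz 11): {"fm":75,"pj":24,"zrz":11}
After op 3 (replace /fm 47): {"fm":47,"pj":24,"zrz":11}
After op 4 (add /y 33): {"fm":47,"pj":24,"y":33,"zrz":11}
After op 5 (replace /fm 17): {"fm":17,"pj":24,"y":33,"zrz":11}
After op 6 (replace /pj 88): {"fm":17,"pj":88,"y":33,"zrz":11}
After op 7 (add /wtt 38): {"fm":17,"pj":88,"wtt":38,"y":33,"zrz":11}
After op 8 (remove /wtt): {"fm":17,"pj":88,"y":33,"zrz":11}
After op 9 (add /qj 29): {"fm":17,"pj":88,"qj":29,"y":33,"zrz":11}
After op 10 (remove /qj): {"fm":17,"pj":88,"y":33,"zrz":11}
After op 11 (add /lq 69): {"fm":17,"lq":69,"pj":88,"y":33,"zrz":11}
After op 12 (add /y 90): {"fm":17,"lq":69,"pj":88,"y":90,"zrz":11}
After op 13 (replace /lq 74): {"fm":17,"lq":74,"pj":88,"y":90,"zrz":11}
After op 14 (add /krs 21): {"fm":17,"krs":21,"lq":74,"pj":88,"y":90,"zrz":11}
After op 15 (add /bz 34): {"bz":34,"fm":17,"krs":21,"lq":74,"pj":88,"y":90,"zrz":11}
After op 16 (replace /pj 6): {"bz":34,"fm":17,"krs":21,"lq":74,"pj":6,"y":90,"zrz":11}
After op 17 (add /y 92): {"bz":34,"fm":17,"krs":21,"lq":74,"pj":6,"y":92,"zrz":11}
After op 18 (add /yjy 97): {"bz":34,"fm":17,"krs":21,"lq":74,"pj":6,"y":92,"yjy":97,"zrz":11}
After op 19 (add /zrz 83): {"bz":34,"fm":17,"krs":21,"lq":74,"pj":6,"y":92,"yjy":97,"zrz":83}
Size at the root: 8

Answer: 8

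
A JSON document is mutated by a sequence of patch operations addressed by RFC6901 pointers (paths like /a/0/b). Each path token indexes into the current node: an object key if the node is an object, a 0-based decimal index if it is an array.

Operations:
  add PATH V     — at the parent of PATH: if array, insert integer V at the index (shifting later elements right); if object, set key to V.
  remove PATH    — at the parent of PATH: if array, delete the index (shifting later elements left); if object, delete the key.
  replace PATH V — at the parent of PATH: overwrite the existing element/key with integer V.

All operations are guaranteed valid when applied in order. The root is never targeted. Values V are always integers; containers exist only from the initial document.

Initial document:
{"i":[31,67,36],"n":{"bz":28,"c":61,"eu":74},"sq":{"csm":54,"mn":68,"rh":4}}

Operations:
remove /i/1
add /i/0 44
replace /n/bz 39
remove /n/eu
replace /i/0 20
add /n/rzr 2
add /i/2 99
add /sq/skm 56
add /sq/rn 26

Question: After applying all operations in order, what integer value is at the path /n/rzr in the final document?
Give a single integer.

After op 1 (remove /i/1): {"i":[31,36],"n":{"bz":28,"c":61,"eu":74},"sq":{"csm":54,"mn":68,"rh":4}}
After op 2 (add /i/0 44): {"i":[44,31,36],"n":{"bz":28,"c":61,"eu":74},"sq":{"csm":54,"mn":68,"rh":4}}
After op 3 (replace /n/bz 39): {"i":[44,31,36],"n":{"bz":39,"c":61,"eu":74},"sq":{"csm":54,"mn":68,"rh":4}}
After op 4 (remove /n/eu): {"i":[44,31,36],"n":{"bz":39,"c":61},"sq":{"csm":54,"mn":68,"rh":4}}
After op 5 (replace /i/0 20): {"i":[20,31,36],"n":{"bz":39,"c":61},"sq":{"csm":54,"mn":68,"rh":4}}
After op 6 (add /n/rzr 2): {"i":[20,31,36],"n":{"bz":39,"c":61,"rzr":2},"sq":{"csm":54,"mn":68,"rh":4}}
After op 7 (add /i/2 99): {"i":[20,31,99,36],"n":{"bz":39,"c":61,"rzr":2},"sq":{"csm":54,"mn":68,"rh":4}}
After op 8 (add /sq/skm 56): {"i":[20,31,99,36],"n":{"bz":39,"c":61,"rzr":2},"sq":{"csm":54,"mn":68,"rh":4,"skm":56}}
After op 9 (add /sq/rn 26): {"i":[20,31,99,36],"n":{"bz":39,"c":61,"rzr":2},"sq":{"csm":54,"mn":68,"rh":4,"rn":26,"skm":56}}
Value at /n/rzr: 2

Answer: 2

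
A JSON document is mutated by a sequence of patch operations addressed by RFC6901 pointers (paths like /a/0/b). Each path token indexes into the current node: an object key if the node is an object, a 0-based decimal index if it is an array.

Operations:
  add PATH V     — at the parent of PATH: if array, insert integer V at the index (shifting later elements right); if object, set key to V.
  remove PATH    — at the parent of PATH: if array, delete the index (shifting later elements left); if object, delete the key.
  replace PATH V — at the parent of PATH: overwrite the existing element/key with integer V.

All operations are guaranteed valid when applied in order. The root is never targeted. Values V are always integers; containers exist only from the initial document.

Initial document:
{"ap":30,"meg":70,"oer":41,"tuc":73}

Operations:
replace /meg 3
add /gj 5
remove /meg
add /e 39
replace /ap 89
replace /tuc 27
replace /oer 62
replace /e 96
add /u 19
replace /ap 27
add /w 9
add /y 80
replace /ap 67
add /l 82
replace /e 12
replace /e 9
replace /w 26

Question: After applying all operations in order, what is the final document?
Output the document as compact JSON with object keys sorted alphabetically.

Answer: {"ap":67,"e":9,"gj":5,"l":82,"oer":62,"tuc":27,"u":19,"w":26,"y":80}

Derivation:
After op 1 (replace /meg 3): {"ap":30,"meg":3,"oer":41,"tuc":73}
After op 2 (add /gj 5): {"ap":30,"gj":5,"meg":3,"oer":41,"tuc":73}
After op 3 (remove /meg): {"ap":30,"gj":5,"oer":41,"tuc":73}
After op 4 (add /e 39): {"ap":30,"e":39,"gj":5,"oer":41,"tuc":73}
After op 5 (replace /ap 89): {"ap":89,"e":39,"gj":5,"oer":41,"tuc":73}
After op 6 (replace /tuc 27): {"ap":89,"e":39,"gj":5,"oer":41,"tuc":27}
After op 7 (replace /oer 62): {"ap":89,"e":39,"gj":5,"oer":62,"tuc":27}
After op 8 (replace /e 96): {"ap":89,"e":96,"gj":5,"oer":62,"tuc":27}
After op 9 (add /u 19): {"ap":89,"e":96,"gj":5,"oer":62,"tuc":27,"u":19}
After op 10 (replace /ap 27): {"ap":27,"e":96,"gj":5,"oer":62,"tuc":27,"u":19}
After op 11 (add /w 9): {"ap":27,"e":96,"gj":5,"oer":62,"tuc":27,"u":19,"w":9}
After op 12 (add /y 80): {"ap":27,"e":96,"gj":5,"oer":62,"tuc":27,"u":19,"w":9,"y":80}
After op 13 (replace /ap 67): {"ap":67,"e":96,"gj":5,"oer":62,"tuc":27,"u":19,"w":9,"y":80}
After op 14 (add /l 82): {"ap":67,"e":96,"gj":5,"l":82,"oer":62,"tuc":27,"u":19,"w":9,"y":80}
After op 15 (replace /e 12): {"ap":67,"e":12,"gj":5,"l":82,"oer":62,"tuc":27,"u":19,"w":9,"y":80}
After op 16 (replace /e 9): {"ap":67,"e":9,"gj":5,"l":82,"oer":62,"tuc":27,"u":19,"w":9,"y":80}
After op 17 (replace /w 26): {"ap":67,"e":9,"gj":5,"l":82,"oer":62,"tuc":27,"u":19,"w":26,"y":80}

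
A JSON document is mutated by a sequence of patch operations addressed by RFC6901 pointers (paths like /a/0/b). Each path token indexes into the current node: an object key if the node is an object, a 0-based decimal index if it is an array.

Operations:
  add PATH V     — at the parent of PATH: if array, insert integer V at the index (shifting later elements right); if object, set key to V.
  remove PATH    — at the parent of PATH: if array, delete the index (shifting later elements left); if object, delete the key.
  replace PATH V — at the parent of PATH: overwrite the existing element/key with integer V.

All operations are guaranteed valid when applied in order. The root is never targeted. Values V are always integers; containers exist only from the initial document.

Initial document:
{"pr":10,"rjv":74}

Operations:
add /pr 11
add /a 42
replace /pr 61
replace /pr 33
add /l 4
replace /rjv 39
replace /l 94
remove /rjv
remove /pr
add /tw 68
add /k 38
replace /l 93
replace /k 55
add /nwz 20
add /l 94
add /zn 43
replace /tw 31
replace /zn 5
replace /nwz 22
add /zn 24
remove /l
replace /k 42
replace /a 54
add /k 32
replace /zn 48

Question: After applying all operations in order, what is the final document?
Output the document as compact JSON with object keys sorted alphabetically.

After op 1 (add /pr 11): {"pr":11,"rjv":74}
After op 2 (add /a 42): {"a":42,"pr":11,"rjv":74}
After op 3 (replace /pr 61): {"a":42,"pr":61,"rjv":74}
After op 4 (replace /pr 33): {"a":42,"pr":33,"rjv":74}
After op 5 (add /l 4): {"a":42,"l":4,"pr":33,"rjv":74}
After op 6 (replace /rjv 39): {"a":42,"l":4,"pr":33,"rjv":39}
After op 7 (replace /l 94): {"a":42,"l":94,"pr":33,"rjv":39}
After op 8 (remove /rjv): {"a":42,"l":94,"pr":33}
After op 9 (remove /pr): {"a":42,"l":94}
After op 10 (add /tw 68): {"a":42,"l":94,"tw":68}
After op 11 (add /k 38): {"a":42,"k":38,"l":94,"tw":68}
After op 12 (replace /l 93): {"a":42,"k":38,"l":93,"tw":68}
After op 13 (replace /k 55): {"a":42,"k":55,"l":93,"tw":68}
After op 14 (add /nwz 20): {"a":42,"k":55,"l":93,"nwz":20,"tw":68}
After op 15 (add /l 94): {"a":42,"k":55,"l":94,"nwz":20,"tw":68}
After op 16 (add /zn 43): {"a":42,"k":55,"l":94,"nwz":20,"tw":68,"zn":43}
After op 17 (replace /tw 31): {"a":42,"k":55,"l":94,"nwz":20,"tw":31,"zn":43}
After op 18 (replace /zn 5): {"a":42,"k":55,"l":94,"nwz":20,"tw":31,"zn":5}
After op 19 (replace /nwz 22): {"a":42,"k":55,"l":94,"nwz":22,"tw":31,"zn":5}
After op 20 (add /zn 24): {"a":42,"k":55,"l":94,"nwz":22,"tw":31,"zn":24}
After op 21 (remove /l): {"a":42,"k":55,"nwz":22,"tw":31,"zn":24}
After op 22 (replace /k 42): {"a":42,"k":42,"nwz":22,"tw":31,"zn":24}
After op 23 (replace /a 54): {"a":54,"k":42,"nwz":22,"tw":31,"zn":24}
After op 24 (add /k 32): {"a":54,"k":32,"nwz":22,"tw":31,"zn":24}
After op 25 (replace /zn 48): {"a":54,"k":32,"nwz":22,"tw":31,"zn":48}

Answer: {"a":54,"k":32,"nwz":22,"tw":31,"zn":48}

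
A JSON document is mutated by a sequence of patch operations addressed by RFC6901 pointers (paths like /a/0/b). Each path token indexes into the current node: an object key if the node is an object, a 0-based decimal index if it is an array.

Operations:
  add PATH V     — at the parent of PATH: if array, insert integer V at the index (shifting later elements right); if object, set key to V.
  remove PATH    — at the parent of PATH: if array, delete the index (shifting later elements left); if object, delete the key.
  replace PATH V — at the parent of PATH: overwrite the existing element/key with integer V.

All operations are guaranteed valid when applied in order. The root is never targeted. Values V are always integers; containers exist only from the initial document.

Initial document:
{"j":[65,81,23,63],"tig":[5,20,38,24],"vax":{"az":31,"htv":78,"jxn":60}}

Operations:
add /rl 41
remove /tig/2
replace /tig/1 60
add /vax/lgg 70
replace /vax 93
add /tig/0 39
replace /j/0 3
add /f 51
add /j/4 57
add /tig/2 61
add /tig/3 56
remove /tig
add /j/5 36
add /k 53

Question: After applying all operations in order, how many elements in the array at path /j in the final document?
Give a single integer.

After op 1 (add /rl 41): {"j":[65,81,23,63],"rl":41,"tig":[5,20,38,24],"vax":{"az":31,"htv":78,"jxn":60}}
After op 2 (remove /tig/2): {"j":[65,81,23,63],"rl":41,"tig":[5,20,24],"vax":{"az":31,"htv":78,"jxn":60}}
After op 3 (replace /tig/1 60): {"j":[65,81,23,63],"rl":41,"tig":[5,60,24],"vax":{"az":31,"htv":78,"jxn":60}}
After op 4 (add /vax/lgg 70): {"j":[65,81,23,63],"rl":41,"tig":[5,60,24],"vax":{"az":31,"htv":78,"jxn":60,"lgg":70}}
After op 5 (replace /vax 93): {"j":[65,81,23,63],"rl":41,"tig":[5,60,24],"vax":93}
After op 6 (add /tig/0 39): {"j":[65,81,23,63],"rl":41,"tig":[39,5,60,24],"vax":93}
After op 7 (replace /j/0 3): {"j":[3,81,23,63],"rl":41,"tig":[39,5,60,24],"vax":93}
After op 8 (add /f 51): {"f":51,"j":[3,81,23,63],"rl":41,"tig":[39,5,60,24],"vax":93}
After op 9 (add /j/4 57): {"f":51,"j":[3,81,23,63,57],"rl":41,"tig":[39,5,60,24],"vax":93}
After op 10 (add /tig/2 61): {"f":51,"j":[3,81,23,63,57],"rl":41,"tig":[39,5,61,60,24],"vax":93}
After op 11 (add /tig/3 56): {"f":51,"j":[3,81,23,63,57],"rl":41,"tig":[39,5,61,56,60,24],"vax":93}
After op 12 (remove /tig): {"f":51,"j":[3,81,23,63,57],"rl":41,"vax":93}
After op 13 (add /j/5 36): {"f":51,"j":[3,81,23,63,57,36],"rl":41,"vax":93}
After op 14 (add /k 53): {"f":51,"j":[3,81,23,63,57,36],"k":53,"rl":41,"vax":93}
Size at path /j: 6

Answer: 6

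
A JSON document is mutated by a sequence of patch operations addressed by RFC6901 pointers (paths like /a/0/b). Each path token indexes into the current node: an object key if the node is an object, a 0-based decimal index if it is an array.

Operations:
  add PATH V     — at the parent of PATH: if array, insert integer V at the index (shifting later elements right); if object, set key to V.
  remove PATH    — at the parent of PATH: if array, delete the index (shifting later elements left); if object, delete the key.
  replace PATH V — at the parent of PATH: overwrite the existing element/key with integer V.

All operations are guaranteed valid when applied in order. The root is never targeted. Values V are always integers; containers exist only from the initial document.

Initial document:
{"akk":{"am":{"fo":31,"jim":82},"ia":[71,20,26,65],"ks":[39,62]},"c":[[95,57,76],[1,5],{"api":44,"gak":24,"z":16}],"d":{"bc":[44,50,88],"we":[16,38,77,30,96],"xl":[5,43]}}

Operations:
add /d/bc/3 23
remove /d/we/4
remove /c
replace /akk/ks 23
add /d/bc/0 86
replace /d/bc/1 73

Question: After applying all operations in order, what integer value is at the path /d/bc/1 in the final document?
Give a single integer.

After op 1 (add /d/bc/3 23): {"akk":{"am":{"fo":31,"jim":82},"ia":[71,20,26,65],"ks":[39,62]},"c":[[95,57,76],[1,5],{"api":44,"gak":24,"z":16}],"d":{"bc":[44,50,88,23],"we":[16,38,77,30,96],"xl":[5,43]}}
After op 2 (remove /d/we/4): {"akk":{"am":{"fo":31,"jim":82},"ia":[71,20,26,65],"ks":[39,62]},"c":[[95,57,76],[1,5],{"api":44,"gak":24,"z":16}],"d":{"bc":[44,50,88,23],"we":[16,38,77,30],"xl":[5,43]}}
After op 3 (remove /c): {"akk":{"am":{"fo":31,"jim":82},"ia":[71,20,26,65],"ks":[39,62]},"d":{"bc":[44,50,88,23],"we":[16,38,77,30],"xl":[5,43]}}
After op 4 (replace /akk/ks 23): {"akk":{"am":{"fo":31,"jim":82},"ia":[71,20,26,65],"ks":23},"d":{"bc":[44,50,88,23],"we":[16,38,77,30],"xl":[5,43]}}
After op 5 (add /d/bc/0 86): {"akk":{"am":{"fo":31,"jim":82},"ia":[71,20,26,65],"ks":23},"d":{"bc":[86,44,50,88,23],"we":[16,38,77,30],"xl":[5,43]}}
After op 6 (replace /d/bc/1 73): {"akk":{"am":{"fo":31,"jim":82},"ia":[71,20,26,65],"ks":23},"d":{"bc":[86,73,50,88,23],"we":[16,38,77,30],"xl":[5,43]}}
Value at /d/bc/1: 73

Answer: 73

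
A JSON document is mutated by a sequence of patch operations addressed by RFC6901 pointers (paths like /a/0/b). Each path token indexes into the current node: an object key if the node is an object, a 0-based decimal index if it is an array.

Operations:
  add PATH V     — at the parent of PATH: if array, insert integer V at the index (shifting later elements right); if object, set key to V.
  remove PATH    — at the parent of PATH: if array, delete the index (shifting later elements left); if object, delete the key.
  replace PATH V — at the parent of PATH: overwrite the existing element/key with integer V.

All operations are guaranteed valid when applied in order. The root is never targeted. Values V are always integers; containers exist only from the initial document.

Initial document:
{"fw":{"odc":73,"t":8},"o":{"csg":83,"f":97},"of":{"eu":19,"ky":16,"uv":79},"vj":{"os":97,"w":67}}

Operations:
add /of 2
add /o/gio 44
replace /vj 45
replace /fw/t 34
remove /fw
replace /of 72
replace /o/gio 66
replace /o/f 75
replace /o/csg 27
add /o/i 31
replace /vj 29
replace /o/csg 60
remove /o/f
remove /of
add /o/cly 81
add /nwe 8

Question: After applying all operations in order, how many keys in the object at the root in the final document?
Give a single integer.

Answer: 3

Derivation:
After op 1 (add /of 2): {"fw":{"odc":73,"t":8},"o":{"csg":83,"f":97},"of":2,"vj":{"os":97,"w":67}}
After op 2 (add /o/gio 44): {"fw":{"odc":73,"t":8},"o":{"csg":83,"f":97,"gio":44},"of":2,"vj":{"os":97,"w":67}}
After op 3 (replace /vj 45): {"fw":{"odc":73,"t":8},"o":{"csg":83,"f":97,"gio":44},"of":2,"vj":45}
After op 4 (replace /fw/t 34): {"fw":{"odc":73,"t":34},"o":{"csg":83,"f":97,"gio":44},"of":2,"vj":45}
After op 5 (remove /fw): {"o":{"csg":83,"f":97,"gio":44},"of":2,"vj":45}
After op 6 (replace /of 72): {"o":{"csg":83,"f":97,"gio":44},"of":72,"vj":45}
After op 7 (replace /o/gio 66): {"o":{"csg":83,"f":97,"gio":66},"of":72,"vj":45}
After op 8 (replace /o/f 75): {"o":{"csg":83,"f":75,"gio":66},"of":72,"vj":45}
After op 9 (replace /o/csg 27): {"o":{"csg":27,"f":75,"gio":66},"of":72,"vj":45}
After op 10 (add /o/i 31): {"o":{"csg":27,"f":75,"gio":66,"i":31},"of":72,"vj":45}
After op 11 (replace /vj 29): {"o":{"csg":27,"f":75,"gio":66,"i":31},"of":72,"vj":29}
After op 12 (replace /o/csg 60): {"o":{"csg":60,"f":75,"gio":66,"i":31},"of":72,"vj":29}
After op 13 (remove /o/f): {"o":{"csg":60,"gio":66,"i":31},"of":72,"vj":29}
After op 14 (remove /of): {"o":{"csg":60,"gio":66,"i":31},"vj":29}
After op 15 (add /o/cly 81): {"o":{"cly":81,"csg":60,"gio":66,"i":31},"vj":29}
After op 16 (add /nwe 8): {"nwe":8,"o":{"cly":81,"csg":60,"gio":66,"i":31},"vj":29}
Size at the root: 3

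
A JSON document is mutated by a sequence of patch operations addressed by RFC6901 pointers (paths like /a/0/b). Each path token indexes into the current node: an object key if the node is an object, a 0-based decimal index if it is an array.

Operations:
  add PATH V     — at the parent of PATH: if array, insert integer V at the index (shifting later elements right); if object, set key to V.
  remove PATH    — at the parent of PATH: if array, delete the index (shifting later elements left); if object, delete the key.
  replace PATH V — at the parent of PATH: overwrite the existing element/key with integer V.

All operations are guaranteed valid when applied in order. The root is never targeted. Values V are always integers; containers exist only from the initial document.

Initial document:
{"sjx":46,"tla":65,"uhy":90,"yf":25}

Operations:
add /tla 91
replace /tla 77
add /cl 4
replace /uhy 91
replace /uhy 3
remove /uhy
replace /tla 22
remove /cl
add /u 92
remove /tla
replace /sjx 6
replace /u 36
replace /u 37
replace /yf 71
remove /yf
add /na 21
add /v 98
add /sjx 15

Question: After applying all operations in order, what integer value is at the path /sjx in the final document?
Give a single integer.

Answer: 15

Derivation:
After op 1 (add /tla 91): {"sjx":46,"tla":91,"uhy":90,"yf":25}
After op 2 (replace /tla 77): {"sjx":46,"tla":77,"uhy":90,"yf":25}
After op 3 (add /cl 4): {"cl":4,"sjx":46,"tla":77,"uhy":90,"yf":25}
After op 4 (replace /uhy 91): {"cl":4,"sjx":46,"tla":77,"uhy":91,"yf":25}
After op 5 (replace /uhy 3): {"cl":4,"sjx":46,"tla":77,"uhy":3,"yf":25}
After op 6 (remove /uhy): {"cl":4,"sjx":46,"tla":77,"yf":25}
After op 7 (replace /tla 22): {"cl":4,"sjx":46,"tla":22,"yf":25}
After op 8 (remove /cl): {"sjx":46,"tla":22,"yf":25}
After op 9 (add /u 92): {"sjx":46,"tla":22,"u":92,"yf":25}
After op 10 (remove /tla): {"sjx":46,"u":92,"yf":25}
After op 11 (replace /sjx 6): {"sjx":6,"u":92,"yf":25}
After op 12 (replace /u 36): {"sjx":6,"u":36,"yf":25}
After op 13 (replace /u 37): {"sjx":6,"u":37,"yf":25}
After op 14 (replace /yf 71): {"sjx":6,"u":37,"yf":71}
After op 15 (remove /yf): {"sjx":6,"u":37}
After op 16 (add /na 21): {"na":21,"sjx":6,"u":37}
After op 17 (add /v 98): {"na":21,"sjx":6,"u":37,"v":98}
After op 18 (add /sjx 15): {"na":21,"sjx":15,"u":37,"v":98}
Value at /sjx: 15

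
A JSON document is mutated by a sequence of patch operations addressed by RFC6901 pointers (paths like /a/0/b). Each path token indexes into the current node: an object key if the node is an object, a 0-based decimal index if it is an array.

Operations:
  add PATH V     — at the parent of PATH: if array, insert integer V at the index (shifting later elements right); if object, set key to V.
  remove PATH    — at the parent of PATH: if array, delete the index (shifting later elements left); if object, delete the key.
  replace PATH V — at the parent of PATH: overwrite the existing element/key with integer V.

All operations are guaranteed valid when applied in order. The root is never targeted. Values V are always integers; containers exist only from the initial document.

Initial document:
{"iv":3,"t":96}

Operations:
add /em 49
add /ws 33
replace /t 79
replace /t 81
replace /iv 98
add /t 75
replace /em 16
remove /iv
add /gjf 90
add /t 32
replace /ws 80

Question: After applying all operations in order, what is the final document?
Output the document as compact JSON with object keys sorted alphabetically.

Answer: {"em":16,"gjf":90,"t":32,"ws":80}

Derivation:
After op 1 (add /em 49): {"em":49,"iv":3,"t":96}
After op 2 (add /ws 33): {"em":49,"iv":3,"t":96,"ws":33}
After op 3 (replace /t 79): {"em":49,"iv":3,"t":79,"ws":33}
After op 4 (replace /t 81): {"em":49,"iv":3,"t":81,"ws":33}
After op 5 (replace /iv 98): {"em":49,"iv":98,"t":81,"ws":33}
After op 6 (add /t 75): {"em":49,"iv":98,"t":75,"ws":33}
After op 7 (replace /em 16): {"em":16,"iv":98,"t":75,"ws":33}
After op 8 (remove /iv): {"em":16,"t":75,"ws":33}
After op 9 (add /gjf 90): {"em":16,"gjf":90,"t":75,"ws":33}
After op 10 (add /t 32): {"em":16,"gjf":90,"t":32,"ws":33}
After op 11 (replace /ws 80): {"em":16,"gjf":90,"t":32,"ws":80}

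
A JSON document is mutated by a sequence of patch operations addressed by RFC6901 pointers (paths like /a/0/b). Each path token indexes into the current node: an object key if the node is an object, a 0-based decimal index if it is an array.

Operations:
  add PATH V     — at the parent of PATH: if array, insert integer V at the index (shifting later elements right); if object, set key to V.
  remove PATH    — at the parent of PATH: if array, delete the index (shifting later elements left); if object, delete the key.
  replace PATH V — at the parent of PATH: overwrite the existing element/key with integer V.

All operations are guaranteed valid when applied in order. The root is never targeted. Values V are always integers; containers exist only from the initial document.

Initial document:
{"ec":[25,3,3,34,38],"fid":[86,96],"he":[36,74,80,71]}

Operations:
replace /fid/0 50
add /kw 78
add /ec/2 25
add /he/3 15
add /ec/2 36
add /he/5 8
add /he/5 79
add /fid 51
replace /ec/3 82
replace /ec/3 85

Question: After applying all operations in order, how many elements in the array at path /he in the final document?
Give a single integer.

Answer: 7

Derivation:
After op 1 (replace /fid/0 50): {"ec":[25,3,3,34,38],"fid":[50,96],"he":[36,74,80,71]}
After op 2 (add /kw 78): {"ec":[25,3,3,34,38],"fid":[50,96],"he":[36,74,80,71],"kw":78}
After op 3 (add /ec/2 25): {"ec":[25,3,25,3,34,38],"fid":[50,96],"he":[36,74,80,71],"kw":78}
After op 4 (add /he/3 15): {"ec":[25,3,25,3,34,38],"fid":[50,96],"he":[36,74,80,15,71],"kw":78}
After op 5 (add /ec/2 36): {"ec":[25,3,36,25,3,34,38],"fid":[50,96],"he":[36,74,80,15,71],"kw":78}
After op 6 (add /he/5 8): {"ec":[25,3,36,25,3,34,38],"fid":[50,96],"he":[36,74,80,15,71,8],"kw":78}
After op 7 (add /he/5 79): {"ec":[25,3,36,25,3,34,38],"fid":[50,96],"he":[36,74,80,15,71,79,8],"kw":78}
After op 8 (add /fid 51): {"ec":[25,3,36,25,3,34,38],"fid":51,"he":[36,74,80,15,71,79,8],"kw":78}
After op 9 (replace /ec/3 82): {"ec":[25,3,36,82,3,34,38],"fid":51,"he":[36,74,80,15,71,79,8],"kw":78}
After op 10 (replace /ec/3 85): {"ec":[25,3,36,85,3,34,38],"fid":51,"he":[36,74,80,15,71,79,8],"kw":78}
Size at path /he: 7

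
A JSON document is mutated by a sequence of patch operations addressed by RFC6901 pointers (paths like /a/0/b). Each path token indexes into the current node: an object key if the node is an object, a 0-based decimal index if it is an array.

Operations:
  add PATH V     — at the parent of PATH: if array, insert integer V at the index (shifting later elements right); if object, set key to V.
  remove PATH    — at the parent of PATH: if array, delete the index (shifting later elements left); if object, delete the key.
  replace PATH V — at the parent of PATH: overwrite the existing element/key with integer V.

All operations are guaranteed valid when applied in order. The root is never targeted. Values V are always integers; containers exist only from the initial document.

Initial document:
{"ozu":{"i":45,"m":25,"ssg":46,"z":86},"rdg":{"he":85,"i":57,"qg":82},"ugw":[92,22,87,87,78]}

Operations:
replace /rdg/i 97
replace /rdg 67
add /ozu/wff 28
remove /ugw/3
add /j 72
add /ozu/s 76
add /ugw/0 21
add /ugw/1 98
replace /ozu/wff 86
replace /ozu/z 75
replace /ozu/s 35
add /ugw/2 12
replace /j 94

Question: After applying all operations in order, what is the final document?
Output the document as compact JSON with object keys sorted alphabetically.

After op 1 (replace /rdg/i 97): {"ozu":{"i":45,"m":25,"ssg":46,"z":86},"rdg":{"he":85,"i":97,"qg":82},"ugw":[92,22,87,87,78]}
After op 2 (replace /rdg 67): {"ozu":{"i":45,"m":25,"ssg":46,"z":86},"rdg":67,"ugw":[92,22,87,87,78]}
After op 3 (add /ozu/wff 28): {"ozu":{"i":45,"m":25,"ssg":46,"wff":28,"z":86},"rdg":67,"ugw":[92,22,87,87,78]}
After op 4 (remove /ugw/3): {"ozu":{"i":45,"m":25,"ssg":46,"wff":28,"z":86},"rdg":67,"ugw":[92,22,87,78]}
After op 5 (add /j 72): {"j":72,"ozu":{"i":45,"m":25,"ssg":46,"wff":28,"z":86},"rdg":67,"ugw":[92,22,87,78]}
After op 6 (add /ozu/s 76): {"j":72,"ozu":{"i":45,"m":25,"s":76,"ssg":46,"wff":28,"z":86},"rdg":67,"ugw":[92,22,87,78]}
After op 7 (add /ugw/0 21): {"j":72,"ozu":{"i":45,"m":25,"s":76,"ssg":46,"wff":28,"z":86},"rdg":67,"ugw":[21,92,22,87,78]}
After op 8 (add /ugw/1 98): {"j":72,"ozu":{"i":45,"m":25,"s":76,"ssg":46,"wff":28,"z":86},"rdg":67,"ugw":[21,98,92,22,87,78]}
After op 9 (replace /ozu/wff 86): {"j":72,"ozu":{"i":45,"m":25,"s":76,"ssg":46,"wff":86,"z":86},"rdg":67,"ugw":[21,98,92,22,87,78]}
After op 10 (replace /ozu/z 75): {"j":72,"ozu":{"i":45,"m":25,"s":76,"ssg":46,"wff":86,"z":75},"rdg":67,"ugw":[21,98,92,22,87,78]}
After op 11 (replace /ozu/s 35): {"j":72,"ozu":{"i":45,"m":25,"s":35,"ssg":46,"wff":86,"z":75},"rdg":67,"ugw":[21,98,92,22,87,78]}
After op 12 (add /ugw/2 12): {"j":72,"ozu":{"i":45,"m":25,"s":35,"ssg":46,"wff":86,"z":75},"rdg":67,"ugw":[21,98,12,92,22,87,78]}
After op 13 (replace /j 94): {"j":94,"ozu":{"i":45,"m":25,"s":35,"ssg":46,"wff":86,"z":75},"rdg":67,"ugw":[21,98,12,92,22,87,78]}

Answer: {"j":94,"ozu":{"i":45,"m":25,"s":35,"ssg":46,"wff":86,"z":75},"rdg":67,"ugw":[21,98,12,92,22,87,78]}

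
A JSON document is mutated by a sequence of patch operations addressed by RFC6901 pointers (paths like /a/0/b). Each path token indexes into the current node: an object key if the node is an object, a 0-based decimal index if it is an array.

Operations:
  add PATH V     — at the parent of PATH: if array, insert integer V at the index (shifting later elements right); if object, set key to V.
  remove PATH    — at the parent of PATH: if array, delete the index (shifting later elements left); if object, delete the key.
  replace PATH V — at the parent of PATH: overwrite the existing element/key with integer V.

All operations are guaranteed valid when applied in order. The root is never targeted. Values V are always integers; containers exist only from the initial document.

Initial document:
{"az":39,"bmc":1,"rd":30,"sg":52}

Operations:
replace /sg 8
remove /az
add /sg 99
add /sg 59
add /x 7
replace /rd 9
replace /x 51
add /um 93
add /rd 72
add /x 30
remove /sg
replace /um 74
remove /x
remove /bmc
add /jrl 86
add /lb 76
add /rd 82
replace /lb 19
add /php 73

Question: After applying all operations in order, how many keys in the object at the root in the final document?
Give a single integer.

After op 1 (replace /sg 8): {"az":39,"bmc":1,"rd":30,"sg":8}
After op 2 (remove /az): {"bmc":1,"rd":30,"sg":8}
After op 3 (add /sg 99): {"bmc":1,"rd":30,"sg":99}
After op 4 (add /sg 59): {"bmc":1,"rd":30,"sg":59}
After op 5 (add /x 7): {"bmc":1,"rd":30,"sg":59,"x":7}
After op 6 (replace /rd 9): {"bmc":1,"rd":9,"sg":59,"x":7}
After op 7 (replace /x 51): {"bmc":1,"rd":9,"sg":59,"x":51}
After op 8 (add /um 93): {"bmc":1,"rd":9,"sg":59,"um":93,"x":51}
After op 9 (add /rd 72): {"bmc":1,"rd":72,"sg":59,"um":93,"x":51}
After op 10 (add /x 30): {"bmc":1,"rd":72,"sg":59,"um":93,"x":30}
After op 11 (remove /sg): {"bmc":1,"rd":72,"um":93,"x":30}
After op 12 (replace /um 74): {"bmc":1,"rd":72,"um":74,"x":30}
After op 13 (remove /x): {"bmc":1,"rd":72,"um":74}
After op 14 (remove /bmc): {"rd":72,"um":74}
After op 15 (add /jrl 86): {"jrl":86,"rd":72,"um":74}
After op 16 (add /lb 76): {"jrl":86,"lb":76,"rd":72,"um":74}
After op 17 (add /rd 82): {"jrl":86,"lb":76,"rd":82,"um":74}
After op 18 (replace /lb 19): {"jrl":86,"lb":19,"rd":82,"um":74}
After op 19 (add /php 73): {"jrl":86,"lb":19,"php":73,"rd":82,"um":74}
Size at the root: 5

Answer: 5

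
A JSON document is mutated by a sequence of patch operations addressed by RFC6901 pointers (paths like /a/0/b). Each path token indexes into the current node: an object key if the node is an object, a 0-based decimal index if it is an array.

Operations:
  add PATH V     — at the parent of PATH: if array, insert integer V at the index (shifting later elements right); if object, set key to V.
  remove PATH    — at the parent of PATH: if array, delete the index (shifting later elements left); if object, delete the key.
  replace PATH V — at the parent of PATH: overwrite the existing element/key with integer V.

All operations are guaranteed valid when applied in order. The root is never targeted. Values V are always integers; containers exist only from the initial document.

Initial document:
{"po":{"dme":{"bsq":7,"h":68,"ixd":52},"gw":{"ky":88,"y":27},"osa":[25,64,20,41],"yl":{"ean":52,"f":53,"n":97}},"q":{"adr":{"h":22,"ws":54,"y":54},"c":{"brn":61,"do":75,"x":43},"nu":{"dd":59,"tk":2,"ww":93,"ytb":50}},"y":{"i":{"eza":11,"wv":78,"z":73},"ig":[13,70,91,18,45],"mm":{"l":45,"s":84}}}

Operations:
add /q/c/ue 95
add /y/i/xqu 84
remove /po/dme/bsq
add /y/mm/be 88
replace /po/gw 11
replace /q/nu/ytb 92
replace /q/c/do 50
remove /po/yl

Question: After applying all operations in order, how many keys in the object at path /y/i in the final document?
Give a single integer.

Answer: 4

Derivation:
After op 1 (add /q/c/ue 95): {"po":{"dme":{"bsq":7,"h":68,"ixd":52},"gw":{"ky":88,"y":27},"osa":[25,64,20,41],"yl":{"ean":52,"f":53,"n":97}},"q":{"adr":{"h":22,"ws":54,"y":54},"c":{"brn":61,"do":75,"ue":95,"x":43},"nu":{"dd":59,"tk":2,"ww":93,"ytb":50}},"y":{"i":{"eza":11,"wv":78,"z":73},"ig":[13,70,91,18,45],"mm":{"l":45,"s":84}}}
After op 2 (add /y/i/xqu 84): {"po":{"dme":{"bsq":7,"h":68,"ixd":52},"gw":{"ky":88,"y":27},"osa":[25,64,20,41],"yl":{"ean":52,"f":53,"n":97}},"q":{"adr":{"h":22,"ws":54,"y":54},"c":{"brn":61,"do":75,"ue":95,"x":43},"nu":{"dd":59,"tk":2,"ww":93,"ytb":50}},"y":{"i":{"eza":11,"wv":78,"xqu":84,"z":73},"ig":[13,70,91,18,45],"mm":{"l":45,"s":84}}}
After op 3 (remove /po/dme/bsq): {"po":{"dme":{"h":68,"ixd":52},"gw":{"ky":88,"y":27},"osa":[25,64,20,41],"yl":{"ean":52,"f":53,"n":97}},"q":{"adr":{"h":22,"ws":54,"y":54},"c":{"brn":61,"do":75,"ue":95,"x":43},"nu":{"dd":59,"tk":2,"ww":93,"ytb":50}},"y":{"i":{"eza":11,"wv":78,"xqu":84,"z":73},"ig":[13,70,91,18,45],"mm":{"l":45,"s":84}}}
After op 4 (add /y/mm/be 88): {"po":{"dme":{"h":68,"ixd":52},"gw":{"ky":88,"y":27},"osa":[25,64,20,41],"yl":{"ean":52,"f":53,"n":97}},"q":{"adr":{"h":22,"ws":54,"y":54},"c":{"brn":61,"do":75,"ue":95,"x":43},"nu":{"dd":59,"tk":2,"ww":93,"ytb":50}},"y":{"i":{"eza":11,"wv":78,"xqu":84,"z":73},"ig":[13,70,91,18,45],"mm":{"be":88,"l":45,"s":84}}}
After op 5 (replace /po/gw 11): {"po":{"dme":{"h":68,"ixd":52},"gw":11,"osa":[25,64,20,41],"yl":{"ean":52,"f":53,"n":97}},"q":{"adr":{"h":22,"ws":54,"y":54},"c":{"brn":61,"do":75,"ue":95,"x":43},"nu":{"dd":59,"tk":2,"ww":93,"ytb":50}},"y":{"i":{"eza":11,"wv":78,"xqu":84,"z":73},"ig":[13,70,91,18,45],"mm":{"be":88,"l":45,"s":84}}}
After op 6 (replace /q/nu/ytb 92): {"po":{"dme":{"h":68,"ixd":52},"gw":11,"osa":[25,64,20,41],"yl":{"ean":52,"f":53,"n":97}},"q":{"adr":{"h":22,"ws":54,"y":54},"c":{"brn":61,"do":75,"ue":95,"x":43},"nu":{"dd":59,"tk":2,"ww":93,"ytb":92}},"y":{"i":{"eza":11,"wv":78,"xqu":84,"z":73},"ig":[13,70,91,18,45],"mm":{"be":88,"l":45,"s":84}}}
After op 7 (replace /q/c/do 50): {"po":{"dme":{"h":68,"ixd":52},"gw":11,"osa":[25,64,20,41],"yl":{"ean":52,"f":53,"n":97}},"q":{"adr":{"h":22,"ws":54,"y":54},"c":{"brn":61,"do":50,"ue":95,"x":43},"nu":{"dd":59,"tk":2,"ww":93,"ytb":92}},"y":{"i":{"eza":11,"wv":78,"xqu":84,"z":73},"ig":[13,70,91,18,45],"mm":{"be":88,"l":45,"s":84}}}
After op 8 (remove /po/yl): {"po":{"dme":{"h":68,"ixd":52},"gw":11,"osa":[25,64,20,41]},"q":{"adr":{"h":22,"ws":54,"y":54},"c":{"brn":61,"do":50,"ue":95,"x":43},"nu":{"dd":59,"tk":2,"ww":93,"ytb":92}},"y":{"i":{"eza":11,"wv":78,"xqu":84,"z":73},"ig":[13,70,91,18,45],"mm":{"be":88,"l":45,"s":84}}}
Size at path /y/i: 4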